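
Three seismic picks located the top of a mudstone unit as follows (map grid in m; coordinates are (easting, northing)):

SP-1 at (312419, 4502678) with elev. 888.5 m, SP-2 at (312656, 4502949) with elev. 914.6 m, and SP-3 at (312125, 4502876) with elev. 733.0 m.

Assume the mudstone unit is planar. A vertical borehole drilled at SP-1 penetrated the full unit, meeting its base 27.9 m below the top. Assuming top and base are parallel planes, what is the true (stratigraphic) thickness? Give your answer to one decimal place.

Let the plane be z = a·E + b·N + c.
SP-2−SP-1: 237a + 271b = 26.1;  SP-3−SP-1: −294a + 198b = −155.5.
Solving gives a = 0.37368, b = −0.23049.
|∇z| = √(a²+b²) = 0.43905, so dip δ = arctan(0.43905) = 23.70°.
True thickness = vertical thickness × cos δ = 27.9 × cos 23.70° = 25.5 m.

25.5 m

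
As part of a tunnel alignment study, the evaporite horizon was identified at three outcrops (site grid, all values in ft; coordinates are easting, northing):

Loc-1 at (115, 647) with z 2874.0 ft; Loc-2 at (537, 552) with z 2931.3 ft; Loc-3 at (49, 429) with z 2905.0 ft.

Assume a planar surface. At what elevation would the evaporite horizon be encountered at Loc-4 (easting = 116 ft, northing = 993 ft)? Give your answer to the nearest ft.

2815 ft

Two edge vectors: Loc-1→Loc-2 = (422, -95, 57.3), Loc-1→Loc-3 = (-66, -218, 31).
Normal n = (Loc-1→Loc-2) × (Loc-1→Loc-3) = (9546.4, -16863.8, -98266).
So ∂z/∂easting = −n_x/n_z = 0.09715 and ∂z/∂northing = −n_y/n_z = −0.17161.
Intercept c from Loc-1: 2874 − 11.17 + 111.03 = 2973.86.
At (116, 993): z = 11.3 − 170.4 + 2973.86 = 2814.7 ft.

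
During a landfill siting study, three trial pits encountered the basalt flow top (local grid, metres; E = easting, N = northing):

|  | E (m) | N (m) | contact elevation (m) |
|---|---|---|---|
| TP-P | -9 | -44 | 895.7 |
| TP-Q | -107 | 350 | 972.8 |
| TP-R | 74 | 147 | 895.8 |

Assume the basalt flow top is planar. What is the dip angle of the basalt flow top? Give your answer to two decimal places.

Let the plane be z = a·E + b·N + c.
TP-Q−TP-P: −98a + 394b = 77.1;  TP-R−TP-P: 83a + 191b = 0.1.
Solving gives a = −0.28562, b = 0.12464.
Gradient magnitude |∇z| = √(a² + b²) = √(0.08158 + 0.01554) = 0.31163.
True dip = arctan(0.31163) = 17.31°, dipping toward ESE (azimuth ≈ 114°).

17.31°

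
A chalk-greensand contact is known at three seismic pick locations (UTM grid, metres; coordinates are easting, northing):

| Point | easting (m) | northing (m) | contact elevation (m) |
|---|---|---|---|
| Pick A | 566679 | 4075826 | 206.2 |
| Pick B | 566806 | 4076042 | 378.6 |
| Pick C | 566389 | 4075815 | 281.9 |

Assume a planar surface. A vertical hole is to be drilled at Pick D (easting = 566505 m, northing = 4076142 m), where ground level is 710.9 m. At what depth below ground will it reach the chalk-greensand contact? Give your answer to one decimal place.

145.3 m

Two edge vectors: Pick A→Pick B = (127, 216, 172.4), Pick A→Pick C = (-290, -11, 75.7).
Normal n = (Pick A→Pick B) × (Pick A→Pick C) = (18247.6, -59609.9, 61243).
So ∂z/∂easting = −n_x/n_z = −0.297954052 and ∂z/∂northing = −n_y/n_z = 0.973334095.
Intercept c from Pick A: 206.2 + 168844.30 − 3967140.41 = −3798089.91.
At (566505, 4076142): z_contact = −168792.46 + 3967447.99 − 3798089.91 = 565.62 m.
Depth below ground = 710.9 − 565.62 = 145.3 m.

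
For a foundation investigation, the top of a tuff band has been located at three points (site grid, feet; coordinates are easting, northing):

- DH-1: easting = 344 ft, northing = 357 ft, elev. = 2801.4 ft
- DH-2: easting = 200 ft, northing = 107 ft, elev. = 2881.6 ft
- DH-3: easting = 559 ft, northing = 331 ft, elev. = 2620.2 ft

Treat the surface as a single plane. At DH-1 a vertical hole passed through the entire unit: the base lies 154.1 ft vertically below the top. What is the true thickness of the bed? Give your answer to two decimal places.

118.09 ft

Two edge vectors: DH-1→DH-2 = (-144, -250, 80.2), DH-1→DH-3 = (215, -26, -181.2).
Normal n = (DH-1→DH-2) × (DH-1→DH-3) = (47385.2, -8849.8, 57494).
So ∂z/∂easting = −n_x/n_z = −0.82418 and ∂z/∂northing = −n_y/n_z = 0.15393.
|∇z| = √(a²+b²) = 0.83843, so dip δ = arctan(0.83843) = 39.98°.
True thickness = vertical thickness × cos δ = 154.1 × cos 39.98° = 118.09 ft.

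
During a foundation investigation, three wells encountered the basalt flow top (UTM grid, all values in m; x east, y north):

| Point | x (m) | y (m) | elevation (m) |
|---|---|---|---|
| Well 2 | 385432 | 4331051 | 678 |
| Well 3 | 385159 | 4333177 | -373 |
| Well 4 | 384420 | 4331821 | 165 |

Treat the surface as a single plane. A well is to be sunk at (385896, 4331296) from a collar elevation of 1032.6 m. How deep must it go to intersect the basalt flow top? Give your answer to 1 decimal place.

Two edge vectors: Well 2→Well 3 = (-273, 2126, -1051), Well 2→Well 4 = (-1012, 770, -513).
Normal n = (Well 2→Well 3) × (Well 2→Well 4) = (-281368, 923563, 1941302).
So ∂z/∂x = −n_x/n_z = 0.144937779 and ∂z/∂y = −n_y/n_z = −0.475744114.
Intercept c from Well 2: 678 − 55863.66 + 2060472.02 = 2005286.36.
At (385896, 4331296): z_contact = 55930.91 − 2060588.58 + 2005286.36 = 628.69 m.
Depth below ground = 1032.6 − 628.69 = 403.9 m.

403.9 m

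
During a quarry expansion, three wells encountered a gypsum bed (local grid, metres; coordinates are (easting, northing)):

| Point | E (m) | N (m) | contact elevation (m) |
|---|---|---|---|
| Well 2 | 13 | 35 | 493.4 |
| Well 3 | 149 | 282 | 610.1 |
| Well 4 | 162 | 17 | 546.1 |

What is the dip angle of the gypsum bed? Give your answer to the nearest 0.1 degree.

24.9°

Two edge vectors: Well 2→Well 3 = (136, 247, 116.7), Well 2→Well 4 = (149, -18, 52.7).
Normal n = (Well 2→Well 3) × (Well 2→Well 4) = (15117.5, 10221.1, -39251).
So ∂z/∂E = −n_x/n_z = 0.38515 and ∂z/∂N = −n_y/n_z = 0.26040.
Gradient magnitude |∇z| = √(a² + b²) = √(0.14834 + 0.06781) = 0.46492.
True dip = arctan(0.46492) = 24.9°, dipping toward SW (azimuth ≈ 236°).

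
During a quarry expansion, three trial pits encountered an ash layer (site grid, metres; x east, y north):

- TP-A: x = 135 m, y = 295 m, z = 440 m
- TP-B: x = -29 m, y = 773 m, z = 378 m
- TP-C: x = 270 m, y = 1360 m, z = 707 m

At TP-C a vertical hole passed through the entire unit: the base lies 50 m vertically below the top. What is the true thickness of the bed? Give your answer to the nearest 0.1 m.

Two edge vectors: TP-A→TP-B = (-164, 478, -62), TP-A→TP-C = (135, 1065, 267).
Normal n = (TP-A→TP-B) × (TP-A→TP-C) = (193656, 35418, -239190).
So ∂z/∂x = −n_x/n_z = 0.80963 and ∂z/∂y = −n_y/n_z = 0.14807.
|∇z| = √(a²+b²) = 0.82306, so dip δ = arctan(0.82306) = 39.46°.
True thickness = vertical thickness × cos δ = 50 × cos 39.46° = 38.6 m.

38.6 m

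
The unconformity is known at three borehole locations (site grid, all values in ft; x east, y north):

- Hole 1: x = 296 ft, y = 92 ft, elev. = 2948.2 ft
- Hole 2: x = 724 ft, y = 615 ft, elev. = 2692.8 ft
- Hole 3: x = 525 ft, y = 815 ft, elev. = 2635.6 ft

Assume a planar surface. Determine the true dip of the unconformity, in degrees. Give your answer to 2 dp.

Two edge vectors: Hole 1→Hole 2 = (428, 523, -255.4), Hole 1→Hole 3 = (229, 723, -312.6).
Normal n = (Hole 1→Hole 2) × (Hole 1→Hole 3) = (21164.4, 75306.2, 189677).
So ∂z/∂x = −n_x/n_z = −0.11158 and ∂z/∂y = −n_y/n_z = −0.39702.
Gradient magnitude |∇z| = √(a² + b²) = √(0.01245 + 0.15763) = 0.41241.
True dip = arctan(0.41241) = 22.41°, dipping toward NNE (azimuth ≈ 016°).

22.41°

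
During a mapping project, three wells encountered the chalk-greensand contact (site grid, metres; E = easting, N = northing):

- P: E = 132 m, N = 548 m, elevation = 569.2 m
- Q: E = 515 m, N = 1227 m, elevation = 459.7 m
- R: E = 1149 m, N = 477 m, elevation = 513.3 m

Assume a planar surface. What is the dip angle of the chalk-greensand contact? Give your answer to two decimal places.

8.00°

Two edge vectors: P→Q = (383, 679, -109.5), P→R = (1017, -71, -55.9).
Normal n = (P→Q) × (P→R) = (-45730.6, -89951.8, -717736).
So ∂z/∂E = −n_x/n_z = −0.06372 and ∂z/∂N = −n_y/n_z = −0.12533.
Gradient magnitude |∇z| = √(a² + b²) = √(0.00406 + 0.01571) = 0.14059.
True dip = arctan(0.14059) = 8.00°, dipping toward NNE (azimuth ≈ 027°).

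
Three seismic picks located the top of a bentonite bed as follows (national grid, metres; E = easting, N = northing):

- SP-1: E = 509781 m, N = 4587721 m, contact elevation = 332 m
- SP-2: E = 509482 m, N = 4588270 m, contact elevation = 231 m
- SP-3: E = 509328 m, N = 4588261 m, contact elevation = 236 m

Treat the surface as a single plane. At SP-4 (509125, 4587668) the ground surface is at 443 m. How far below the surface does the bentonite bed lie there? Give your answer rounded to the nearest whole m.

Let the plane be z = a·E + b·N + c.
SP-2−SP-1: −299a + 549b = −101;  SP-3−SP-1: −453a + 540b = −96.
Solving gives a = −0.02104612, b = −0.19543313.
Then c = 332 − a·509781 − b·4587721 = 907653.59.
At (509125, 4587668): z_contact = −10715.1 − 896582.3 + 907653.59 = 356.2 m.
Depth below ground = 443 − 356.2 = 87 m.

87 m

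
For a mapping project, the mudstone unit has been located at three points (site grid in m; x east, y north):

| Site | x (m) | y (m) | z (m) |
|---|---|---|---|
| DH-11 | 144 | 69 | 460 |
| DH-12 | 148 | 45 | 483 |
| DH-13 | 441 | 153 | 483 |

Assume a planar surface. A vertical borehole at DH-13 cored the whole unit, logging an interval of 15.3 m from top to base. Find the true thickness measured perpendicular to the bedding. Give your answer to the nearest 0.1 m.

11.0 m

Let the plane be z = a·x + b·y + c.
DH-12−DH-11: 4a − 24b = 23;  DH-13−DH-11: 297a + 84b = 23.
Solving gives a = 0.33280, b = −0.90287.
|∇z| = √(a²+b²) = 0.96225, so dip δ = arctan(0.96225) = 43.90°.
True thickness = vertical thickness × cos δ = 15.3 × cos 43.90° = 11.0 m.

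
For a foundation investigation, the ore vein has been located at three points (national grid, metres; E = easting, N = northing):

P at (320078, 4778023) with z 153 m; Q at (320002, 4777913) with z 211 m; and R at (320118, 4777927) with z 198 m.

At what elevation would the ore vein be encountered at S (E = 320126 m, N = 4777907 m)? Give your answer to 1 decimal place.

207.4 m

Two edge vectors: P→Q = (-76, -110, 58), P→R = (40, -96, 45).
Normal n = (P→Q) × (P→R) = (618, 5740, 11696).
So ∂z/∂E = −n_x/n_z = −0.052838577 and ∂z/∂N = −n_y/n_z = −0.490766074.
Intercept c from P: 153 + 16912.47 + 2344891.59 = 2361957.05.
At (320126, 4777907): z = −16915.0 − 2344834.7 + 2361957.05 = 207.4 m.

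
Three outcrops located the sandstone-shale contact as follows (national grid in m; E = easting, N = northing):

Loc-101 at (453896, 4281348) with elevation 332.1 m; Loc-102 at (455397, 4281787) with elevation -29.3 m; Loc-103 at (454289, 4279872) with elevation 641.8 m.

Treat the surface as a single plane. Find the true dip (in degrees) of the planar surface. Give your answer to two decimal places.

16.90°

Let the plane be z = a·E + b·N + c.
Loc-102−Loc-101: 1501a + 439b = −361.4;  Loc-103−Loc-101: 393a − 1476b = 309.7.
Solving gives a = −0.16644, b = −0.25414.
Gradient magnitude |∇z| = √(a² + b²) = √(0.02770 + 0.06459) = 0.30379.
True dip = arctan(0.30379) = 16.90°, dipping toward NNE (azimuth ≈ 033°).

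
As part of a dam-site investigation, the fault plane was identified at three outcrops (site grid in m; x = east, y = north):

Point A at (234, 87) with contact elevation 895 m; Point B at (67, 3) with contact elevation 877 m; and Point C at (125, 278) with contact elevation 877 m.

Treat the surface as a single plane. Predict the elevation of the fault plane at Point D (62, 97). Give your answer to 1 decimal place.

Let the plane be z = a·x + b·y + c.
Point B−Point A: −167a − 84b = −18;  Point C−Point A: −109a + 191b = −18.
Solving gives a = 0.12058, b = −0.02543.
Then c = 895 − a·234 − b·87 = 869.00.
At (62, 97): z = 7.5 − 2.5 + 869.00 = 874.0 m.

874.0 m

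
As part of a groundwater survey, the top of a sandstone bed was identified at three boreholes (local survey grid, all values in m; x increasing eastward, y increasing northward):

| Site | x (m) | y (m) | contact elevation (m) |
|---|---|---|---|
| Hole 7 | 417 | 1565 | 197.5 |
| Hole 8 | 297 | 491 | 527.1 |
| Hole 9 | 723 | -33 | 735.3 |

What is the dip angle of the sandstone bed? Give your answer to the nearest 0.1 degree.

18.4°

Two edge vectors: Hole 7→Hole 8 = (-120, -1074, 329.6), Hole 7→Hole 9 = (306, -1598, 537.8).
Normal n = (Hole 7→Hole 8) × (Hole 7→Hole 9) = (-50896.4, 165393.6, 520404).
So ∂z/∂x = −n_x/n_z = 0.09780 and ∂z/∂y = −n_y/n_z = −0.31782.
Gradient magnitude |∇z| = √(a² + b²) = √(0.00957 + 0.10101) = 0.33253.
True dip = arctan(0.33253) = 18.4°, dipping toward NNW (azimuth ≈ 343°).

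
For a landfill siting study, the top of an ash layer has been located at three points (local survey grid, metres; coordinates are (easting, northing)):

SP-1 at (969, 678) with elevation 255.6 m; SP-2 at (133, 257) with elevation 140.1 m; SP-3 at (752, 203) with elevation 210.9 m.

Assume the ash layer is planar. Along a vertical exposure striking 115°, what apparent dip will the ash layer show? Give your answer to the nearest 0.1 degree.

Let the plane be z = a·E + b·N + c.
SP-2−SP-1: −836a − 421b = −115.5;  SP-3−SP-1: −217a − 475b = −44.7.
Solving gives a = 0.11789, b = 0.04025.
Unit vector along 115° is (sin 115°, cos 115°) = (0.9063, -0.4226).
Slope in that direction = a·(0.9063) + b·(-0.4226) = 0.08983.
Apparent dip = arctan|0.08983| = 5.1° (true dip is 7.1°, so apparent ≤ true as expected).

5.1°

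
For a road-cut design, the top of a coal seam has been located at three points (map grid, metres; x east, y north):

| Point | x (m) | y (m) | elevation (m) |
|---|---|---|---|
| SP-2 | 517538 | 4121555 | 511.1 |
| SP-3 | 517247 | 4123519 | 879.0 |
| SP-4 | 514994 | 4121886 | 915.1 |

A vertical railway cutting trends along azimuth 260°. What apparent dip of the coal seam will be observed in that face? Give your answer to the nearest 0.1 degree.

Let the plane be z = a·x + b·y + c.
SP-3−SP-2: −291a + 1964b = 367.9;  SP-4−SP-2: −2544a + 331b = 404.
Solving gives a = −0.13708, b = 0.16701.
Unit vector along 260° is (sin 260°, cos 260°) = (-0.9848, -0.1736).
Slope in that direction = a·(-0.9848) + b·(-0.1736) = 0.10599.
Apparent dip = arctan|0.10599| = 6.1° (true dip is 12.2°, so apparent ≤ true as expected).

6.1°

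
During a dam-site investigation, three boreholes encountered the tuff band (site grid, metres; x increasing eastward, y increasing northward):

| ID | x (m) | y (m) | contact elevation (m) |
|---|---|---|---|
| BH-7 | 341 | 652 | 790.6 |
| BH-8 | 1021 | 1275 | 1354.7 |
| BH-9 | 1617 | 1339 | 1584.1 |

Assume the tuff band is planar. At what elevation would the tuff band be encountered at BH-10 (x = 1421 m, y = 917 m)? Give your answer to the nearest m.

1288 m

Let the plane be z = a·x + b·y + c.
BH-8−BH-7: 680a + 623b = 564.1;  BH-9−BH-7: 1276a + 687b = 793.5.
Solving gives a = 0.32586, b = 0.54978.
Then c = 790.6 − a·341 − b·652 = 321.02.
At (1421, 917): z = 463.1 + 504.1 + 321.02 = 1288.2 m.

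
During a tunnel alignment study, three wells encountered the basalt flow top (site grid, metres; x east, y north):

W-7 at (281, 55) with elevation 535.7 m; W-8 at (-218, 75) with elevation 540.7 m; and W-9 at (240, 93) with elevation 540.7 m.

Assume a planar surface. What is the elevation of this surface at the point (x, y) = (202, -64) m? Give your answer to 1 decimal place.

521.1 m

Let the plane be z = a·x + b·y + c.
W-8−W-7: −499a + 20b = 5;  W-9−W-7: −41a + 38b = 5.
Solving gives a = −0.00496, b = 0.12623.
Then c = 535.7 − a·281 − b·55 = 530.15.
At (202, -64): z = −1.0 − 8.1 + 530.15 = 521.1 m.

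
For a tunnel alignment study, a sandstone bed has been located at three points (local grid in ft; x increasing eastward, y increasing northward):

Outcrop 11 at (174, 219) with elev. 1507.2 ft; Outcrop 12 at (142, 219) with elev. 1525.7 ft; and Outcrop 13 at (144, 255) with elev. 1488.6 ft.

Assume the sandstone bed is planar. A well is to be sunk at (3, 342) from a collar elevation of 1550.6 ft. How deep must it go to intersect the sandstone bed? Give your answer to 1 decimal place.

Let the plane be z = a·x + b·y + c.
Outcrop 12−Outcrop 11: −32a + 0b = 18.5;  Outcrop 13−Outcrop 11: −30a + 36b = −18.6.
Solving gives a = −0.57812, b = −0.99844.
Then c = 1507.2 − a·174 − b·219 = 1826.45.
At (3, 342): z_contact = −1.73 − 341.47 + 1826.45 = 1483.25 ft.
Depth below ground = 1550.6 − 1483.25 = 67.3 ft.

67.3 ft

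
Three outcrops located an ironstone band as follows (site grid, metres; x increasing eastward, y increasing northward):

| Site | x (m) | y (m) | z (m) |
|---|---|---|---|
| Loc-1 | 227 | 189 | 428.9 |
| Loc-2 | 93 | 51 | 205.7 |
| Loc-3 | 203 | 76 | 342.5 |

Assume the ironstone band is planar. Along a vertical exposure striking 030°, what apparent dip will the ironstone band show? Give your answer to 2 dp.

45.50°

Two edge vectors: Loc-1→Loc-2 = (-134, -138, -223.2), Loc-1→Loc-3 = (-24, -113, -86.4).
Normal n = (Loc-1→Loc-2) × (Loc-1→Loc-3) = (-13298.4, -6220.8, 11830).
So ∂z/∂x = −n_x/n_z = 1.12413 and ∂z/∂y = −n_y/n_z = 0.52585.
Unit vector along 030° is (sin 30°, cos 30°) = (0.5000, 0.8660).
Slope in that direction = a·(0.5000) + b·(0.8660) = 1.01746.
Apparent dip = arctan|1.01746| = 45.50° (true dip is 51.1°, so apparent ≤ true as expected).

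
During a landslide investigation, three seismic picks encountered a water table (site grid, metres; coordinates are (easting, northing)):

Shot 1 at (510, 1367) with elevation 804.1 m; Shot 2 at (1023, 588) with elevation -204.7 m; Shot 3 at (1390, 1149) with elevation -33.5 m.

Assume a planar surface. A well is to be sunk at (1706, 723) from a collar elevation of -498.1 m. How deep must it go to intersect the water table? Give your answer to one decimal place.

113.8 m

Let the plane be z = a·E + b·N + c.
Shot 2−Shot 1: 513a − 779b = −1008.8;  Shot 3−Shot 1: 880a − 218b = −837.6.
Solving gives a = −0.754022, b = 0.798442.
Then c = 804.1 − a·510 − b·1367 = 97.18.
At (1706, 723): z_contact = −1286.36 + 577.27 + 97.18 = -611.91 m.
Depth below ground = -498.1 − (-611.91) = 113.8 m.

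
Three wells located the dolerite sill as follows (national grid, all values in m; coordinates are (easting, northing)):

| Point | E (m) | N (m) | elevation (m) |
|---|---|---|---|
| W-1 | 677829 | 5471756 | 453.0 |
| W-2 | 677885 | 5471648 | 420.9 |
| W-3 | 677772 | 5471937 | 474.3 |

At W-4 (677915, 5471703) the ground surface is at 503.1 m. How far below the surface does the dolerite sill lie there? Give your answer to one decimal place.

Two edge vectors: W-1→W-2 = (56, -108, -32.1), W-1→W-3 = (-57, 181, 21.3).
Normal n = (W-1→W-2) × (W-1→W-3) = (3509.7, 636.9, 3980).
So ∂z/∂E = −n_x/n_z = −0.881834171 and ∂z/∂N = −n_y/n_z = −0.160025126.
Intercept c from W-1: 453 + 597732.77 + 875618.44 = 1473804.22.
At (677915, 5471703): z_contact = −597808.61 − 875609.96 + 1473804.22 = 385.64 m.
Depth below ground = 503.1 − 385.64 = 117.5 m.

117.5 m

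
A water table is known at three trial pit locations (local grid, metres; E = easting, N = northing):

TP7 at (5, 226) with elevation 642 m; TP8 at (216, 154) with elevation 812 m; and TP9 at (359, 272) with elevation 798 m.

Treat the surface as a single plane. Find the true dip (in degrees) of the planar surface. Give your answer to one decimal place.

43.4°

Two edge vectors: TP7→TP8 = (211, -72, 170), TP7→TP9 = (354, 46, 156).
Normal n = (TP7→TP8) × (TP7→TP9) = (-19052, 27264, 35194).
So ∂z/∂E = −n_x/n_z = 0.54134 and ∂z/∂N = −n_y/n_z = −0.77468.
Gradient magnitude |∇z| = √(a² + b²) = √(0.29305 + 0.60013) = 0.94508.
True dip = arctan(0.94508) = 43.4°, dipping toward NW (azimuth ≈ 325°).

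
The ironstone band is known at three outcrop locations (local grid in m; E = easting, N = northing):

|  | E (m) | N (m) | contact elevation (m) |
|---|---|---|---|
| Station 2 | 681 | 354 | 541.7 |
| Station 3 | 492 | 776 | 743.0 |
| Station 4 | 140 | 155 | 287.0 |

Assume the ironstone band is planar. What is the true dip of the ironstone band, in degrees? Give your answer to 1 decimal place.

Let the plane be z = a·E + b·N + c.
Station 3−Station 2: −189a + 422b = 201.3;  Station 4−Station 2: −541a − 199b = −254.7.
Solving gives a = 0.25356, b = 0.59058.
Gradient magnitude |∇z| = √(a² + b²) = √(0.06429 + 0.34878) = 0.64271.
True dip = arctan(0.64271) = 32.7°, dipping toward SSW (azimuth ≈ 203°).

32.7°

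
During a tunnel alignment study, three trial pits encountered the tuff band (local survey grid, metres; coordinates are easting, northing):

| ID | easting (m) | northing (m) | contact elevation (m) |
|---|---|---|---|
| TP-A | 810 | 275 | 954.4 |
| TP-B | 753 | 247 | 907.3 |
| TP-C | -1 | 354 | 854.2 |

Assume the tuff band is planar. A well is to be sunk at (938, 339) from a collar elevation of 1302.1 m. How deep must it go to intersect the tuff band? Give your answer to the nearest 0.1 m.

Two edge vectors: TP-A→TP-B = (-57, -28, -47.1), TP-A→TP-C = (-811, 79, -100.2).
Normal n = (TP-A→TP-B) × (TP-A→TP-C) = (6526.5, 32486.7, -27211).
So ∂z/∂easting = −n_x/n_z = 0.23985 and ∂z/∂northing = −n_y/n_z = 1.19388.
Intercept c from TP-A: 954.4 − 194.28 − 328.32 = 431.81.
At (938, 339): z_contact = 224.98 + 404.73 + 431.81 = 1061.51 m.
Depth below ground = 1302.1 − 1061.51 = 240.6 m.

240.6 m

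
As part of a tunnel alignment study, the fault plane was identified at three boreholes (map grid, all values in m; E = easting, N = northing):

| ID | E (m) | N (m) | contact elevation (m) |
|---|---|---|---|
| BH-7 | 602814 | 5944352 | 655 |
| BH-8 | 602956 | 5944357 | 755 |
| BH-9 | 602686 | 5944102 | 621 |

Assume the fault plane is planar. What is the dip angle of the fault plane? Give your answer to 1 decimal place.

Let the plane be z = a·E + b·N + c.
BH-8−BH-7: 142a + 5b = 100;  BH-9−BH-7: −128a − 250b = −34.
Solving gives a = 0.71228, b = −0.22869.
Gradient magnitude |∇z| = √(a² + b²) = √(0.50734 + 0.05230) = 0.74809.
True dip = arctan(0.74809) = 36.8°, dipping toward WNW (azimuth ≈ 288°).

36.8°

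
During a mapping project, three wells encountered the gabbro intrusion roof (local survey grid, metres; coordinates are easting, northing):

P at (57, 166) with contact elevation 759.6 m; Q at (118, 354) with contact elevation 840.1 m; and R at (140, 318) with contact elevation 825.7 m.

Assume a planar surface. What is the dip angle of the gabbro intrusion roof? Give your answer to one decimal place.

Let the plane be z = a·easting + b·northing + c.
Q−P: 61a + 188b = 80.5;  R−P: 83a + 152b = 66.1.
Solving gives a = 0.03013, b = 0.41841.
Gradient magnitude |∇z| = √(a² + b²) = √(0.00091 + 0.17507) = 0.41950.
True dip = arctan(0.41950) = 22.8°, dipping toward S (azimuth ≈ 184°).

22.8°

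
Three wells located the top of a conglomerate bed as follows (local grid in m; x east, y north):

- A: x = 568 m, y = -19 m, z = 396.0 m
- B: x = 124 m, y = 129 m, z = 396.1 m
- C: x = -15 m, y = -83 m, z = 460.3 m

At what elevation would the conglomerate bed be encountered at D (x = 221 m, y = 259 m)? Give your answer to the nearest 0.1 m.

355.8 m

Let the plane be z = a·x + b·y + c.
B−A: −444a + 148b = 0.1;  C−A: −583a − 64b = 64.3.
Solving gives a = −0.08302, b = −0.24839.
Then c = 396 − a·568 − b·-19 = 438.44.
At (221, 259): z = −18.3 − 64.3 + 438.44 = 355.8 m.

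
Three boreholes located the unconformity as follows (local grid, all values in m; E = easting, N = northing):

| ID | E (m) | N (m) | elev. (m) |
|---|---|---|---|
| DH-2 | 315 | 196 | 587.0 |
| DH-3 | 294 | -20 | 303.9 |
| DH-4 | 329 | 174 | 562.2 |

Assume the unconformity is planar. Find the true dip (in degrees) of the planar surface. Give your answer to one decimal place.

Let the plane be z = a·E + b·N + c.
DH-3−DH-2: −21a − 216b = −283.1;  DH-4−DH-2: 14a − 22b = −24.8.
Solving gives a = 0.24997, b = 1.28635.
Gradient magnitude |∇z| = √(a² + b²) = √(0.06249 + 1.65468) = 1.31041.
True dip = arctan(1.31041) = 52.7°, dipping toward S (azimuth ≈ 191°).

52.7°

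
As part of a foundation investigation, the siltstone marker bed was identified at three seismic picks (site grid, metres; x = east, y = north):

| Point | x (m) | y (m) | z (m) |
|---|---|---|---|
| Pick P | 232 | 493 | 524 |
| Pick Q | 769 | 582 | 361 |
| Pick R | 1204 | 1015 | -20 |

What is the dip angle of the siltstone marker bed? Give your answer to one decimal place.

Two edge vectors: Pick P→Pick Q = (537, 89, -163), Pick P→Pick R = (972, 522, -544).
Normal n = (Pick P→Pick Q) × (Pick P→Pick R) = (36670, 133692, 193806).
So ∂z/∂x = −n_x/n_z = −0.18921 and ∂z/∂y = −n_y/n_z = −0.68982.
Gradient magnitude |∇z| = √(a² + b²) = √(0.03580 + 0.47586) = 0.71530.
True dip = arctan(0.71530) = 35.6°, dipping toward NNE (azimuth ≈ 015°).

35.6°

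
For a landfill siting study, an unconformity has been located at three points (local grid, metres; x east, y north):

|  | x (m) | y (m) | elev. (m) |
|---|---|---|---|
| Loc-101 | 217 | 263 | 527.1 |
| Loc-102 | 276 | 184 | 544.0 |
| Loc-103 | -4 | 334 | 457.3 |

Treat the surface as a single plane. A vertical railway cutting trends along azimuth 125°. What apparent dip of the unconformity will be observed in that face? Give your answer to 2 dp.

14.02°

Two edge vectors: Loc-101→Loc-102 = (59, -79, 16.9), Loc-101→Loc-103 = (-221, 71, -69.8).
Normal n = (Loc-101→Loc-102) × (Loc-101→Loc-103) = (4314.3, 383.3, -13270).
So ∂z/∂x = −n_x/n_z = 0.32512 and ∂z/∂y = −n_y/n_z = 0.02888.
Unit vector along 125° is (sin 125°, cos 125°) = (0.8192, -0.5736).
Slope in that direction = a·(0.8192) + b·(-0.5736) = 0.24975.
Apparent dip = arctan|0.24975| = 14.02° (true dip is 18.1°, so apparent ≤ true as expected).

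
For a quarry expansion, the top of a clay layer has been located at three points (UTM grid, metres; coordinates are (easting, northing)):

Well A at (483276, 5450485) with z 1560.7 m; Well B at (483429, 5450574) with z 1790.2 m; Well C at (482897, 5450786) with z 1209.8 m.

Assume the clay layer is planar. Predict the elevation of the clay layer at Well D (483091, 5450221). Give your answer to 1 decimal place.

1217.9 m

Let the plane be z = a·E + b·N + c.
Well B−Well A: 153a + 89b = 229.5;  Well C−Well A: −379a + 301b = −350.9.
Solving gives a = 1.257264614, b = 0.417286674.
Then c = 1560.7 − a·483276 − b·5450485 = −2880459.87.
At (483091, 5450221): z = 607373.2 + 2274304.6 − 2880459.87 = 1217.9 m.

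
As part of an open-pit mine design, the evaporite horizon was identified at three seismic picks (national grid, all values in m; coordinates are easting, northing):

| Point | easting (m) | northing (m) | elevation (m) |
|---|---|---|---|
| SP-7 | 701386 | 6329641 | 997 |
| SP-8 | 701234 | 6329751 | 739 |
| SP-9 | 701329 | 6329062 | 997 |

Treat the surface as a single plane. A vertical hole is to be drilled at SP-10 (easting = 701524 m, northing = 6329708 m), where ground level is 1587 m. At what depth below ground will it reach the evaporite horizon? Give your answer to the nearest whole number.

382 m

Let the plane be z = a·easting + b·northing + c.
SP-8−SP-7: −152a + 110b = −258;  SP-9−SP-7: −57a − 579b = 0.
Solving gives a = 1.58448419, b = −0.15598549.
Then c = 997 − a·701386 − b·6329641 = −123005.87.
At (701524, 6329708): z_contact = 1111553.7 − 987342.6 − 123005.87 = 1205.2 m.
Depth below ground = 1587 − 1205.2 = 382 m.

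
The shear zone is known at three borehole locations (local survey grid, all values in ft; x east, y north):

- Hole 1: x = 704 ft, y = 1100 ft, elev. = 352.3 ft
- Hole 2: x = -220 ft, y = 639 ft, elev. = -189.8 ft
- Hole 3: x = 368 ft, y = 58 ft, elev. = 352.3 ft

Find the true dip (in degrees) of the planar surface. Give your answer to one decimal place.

36.3°

Let the plane be z = a·x + b·y + c.
Hole 2−Hole 1: −924a − 461b = −542.1;  Hole 3−Hole 1: −336a − 1042b = 0.
Solving gives a = 0.69917, b = −0.22545.
Gradient magnitude |∇z| = √(a² + b²) = √(0.48884 + 0.05083) = 0.73462.
True dip = arctan(0.73462) = 36.3°, dipping toward WNW (azimuth ≈ 288°).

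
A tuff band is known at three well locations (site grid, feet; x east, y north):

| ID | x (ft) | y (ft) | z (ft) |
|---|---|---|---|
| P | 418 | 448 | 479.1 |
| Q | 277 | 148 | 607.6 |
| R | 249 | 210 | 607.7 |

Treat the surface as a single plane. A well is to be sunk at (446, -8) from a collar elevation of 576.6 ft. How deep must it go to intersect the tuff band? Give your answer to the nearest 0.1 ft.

Let the plane be z = a·x + b·y + c.
Q−P: −141a − 300b = 128.5;  R−P: −169a − 238b = 128.6.
Solving gives a = −0.46651, b = −0.20907.
Then c = 479.1 − a·418 − b·448 = 767.77.
At (446, -8): z_contact = −208.07 + 1.67 + 767.77 = 561.37 ft.
Depth below ground = 576.6 − 561.37 = 15.2 ft.

15.2 ft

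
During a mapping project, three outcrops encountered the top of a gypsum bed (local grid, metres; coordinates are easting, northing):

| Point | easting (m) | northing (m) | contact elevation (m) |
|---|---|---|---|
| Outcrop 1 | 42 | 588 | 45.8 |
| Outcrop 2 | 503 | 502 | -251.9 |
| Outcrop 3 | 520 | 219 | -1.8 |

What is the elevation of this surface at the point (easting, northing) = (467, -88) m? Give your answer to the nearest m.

328 m

Let the plane be z = a·easting + b·northing + c.
Outcrop 2−Outcrop 1: 461a − 86b = −297.7;  Outcrop 3−Outcrop 1: 478a − 369b = −47.6.
Solving gives a = −0.81982, b = −0.93299.
Then c = 45.8 − a·42 − b·588 = 628.83.
At (467, -88): z = −382.9 + 82.1 + 628.83 = 328.1 m.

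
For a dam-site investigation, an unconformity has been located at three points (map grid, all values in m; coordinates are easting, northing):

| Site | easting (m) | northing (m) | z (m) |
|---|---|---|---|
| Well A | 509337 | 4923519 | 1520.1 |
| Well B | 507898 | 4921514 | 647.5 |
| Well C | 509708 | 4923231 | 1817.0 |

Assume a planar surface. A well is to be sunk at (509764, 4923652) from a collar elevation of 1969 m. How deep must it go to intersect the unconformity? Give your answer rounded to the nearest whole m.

Let the plane be z = a·easting + b·northing + c.
Well B−Well A: −1439a − 2005b = −872.6;  Well C−Well A: 371a − 288b = 296.9.
Solving gives a = 0.73090115, b = −0.08935998.
Then c = 1520.1 − a·509337 − b·4923519 = 69210.65.
At (509764, 4923652): z_contact = 372587.1 − 439977.4 + 69210.65 = 1820.3 m.
Depth below ground = 1969 − 1820.3 = 149 m.

149 m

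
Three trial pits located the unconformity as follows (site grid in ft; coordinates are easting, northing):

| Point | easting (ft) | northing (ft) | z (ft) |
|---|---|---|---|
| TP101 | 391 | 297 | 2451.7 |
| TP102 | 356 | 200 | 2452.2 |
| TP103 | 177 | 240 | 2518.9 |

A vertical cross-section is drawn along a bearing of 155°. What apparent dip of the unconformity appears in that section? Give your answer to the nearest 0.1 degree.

Two edge vectors: TP101→TP102 = (-35, -97, 0.5), TP101→TP103 = (-214, -57, 67.2).
Normal n = (TP101→TP102) × (TP101→TP103) = (-6489.9, 2245, -18763).
So ∂z/∂easting = −n_x/n_z = −0.34589 and ∂z/∂northing = −n_y/n_z = 0.11965.
Unit vector along 155° is (sin 155°, cos 155°) = (0.4226, -0.9063).
Slope in that direction = a·(0.4226) + b·(-0.9063) = −0.25462.
Apparent dip = arctan|0.25462| = 14.3° (true dip is 20.1°, so apparent ≤ true as expected).

14.3°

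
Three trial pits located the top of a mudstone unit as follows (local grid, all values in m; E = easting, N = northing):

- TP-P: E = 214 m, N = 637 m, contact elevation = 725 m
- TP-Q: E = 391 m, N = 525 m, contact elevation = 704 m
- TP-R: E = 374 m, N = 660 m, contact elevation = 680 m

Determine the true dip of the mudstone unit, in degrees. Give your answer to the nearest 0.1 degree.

Two edge vectors: TP-P→TP-Q = (177, -112, -21), TP-P→TP-R = (160, 23, -45).
Normal n = (TP-P→TP-Q) × (TP-P→TP-R) = (5523, 4605, 21991).
So ∂z/∂E = −n_x/n_z = −0.25115 and ∂z/∂N = −n_y/n_z = −0.20940.
Gradient magnitude |∇z| = √(a² + b²) = √(0.06308 + 0.04385) = 0.32699.
True dip = arctan(0.32699) = 18.1°, dipping toward NE (azimuth ≈ 050°).

18.1°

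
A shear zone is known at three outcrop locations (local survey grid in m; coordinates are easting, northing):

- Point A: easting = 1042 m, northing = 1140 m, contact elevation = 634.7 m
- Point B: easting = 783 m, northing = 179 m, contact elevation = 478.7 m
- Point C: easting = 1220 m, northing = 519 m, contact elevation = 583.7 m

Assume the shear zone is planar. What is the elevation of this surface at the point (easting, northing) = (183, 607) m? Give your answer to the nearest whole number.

445 m

Two edge vectors: Point A→Point B = (-259, -961, -156), Point A→Point C = (178, -621, -51).
Normal n = (Point A→Point B) × (Point A→Point C) = (-47865, -40977, 331897).
So ∂z/∂easting = −n_x/n_z = 0.14422 and ∂z/∂northing = −n_y/n_z = 0.12346.
Intercept c from Point A: 634.7 − 150.27 − 140.75 = 343.68.
At (183, 607): z = 26.4 + 74.9 + 343.68 = 445.0 m.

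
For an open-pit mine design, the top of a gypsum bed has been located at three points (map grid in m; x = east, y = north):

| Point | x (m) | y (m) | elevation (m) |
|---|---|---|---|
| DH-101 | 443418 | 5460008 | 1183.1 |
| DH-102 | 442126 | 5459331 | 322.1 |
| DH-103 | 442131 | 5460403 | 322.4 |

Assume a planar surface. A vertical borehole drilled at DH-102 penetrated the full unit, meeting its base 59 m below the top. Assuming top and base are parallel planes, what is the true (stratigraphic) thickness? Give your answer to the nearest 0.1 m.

Let the plane be z = a·x + b·y + c.
DH-102−DH-101: −1292a − 677b = −861;  DH-103−DH-101: −1287a + 395b = −860.7.
Solving gives a = 0.66789, b = −0.00284.
|∇z| = √(a²+b²) = 0.66790, so dip δ = arctan(0.66790) = 33.74°.
True thickness = vertical thickness × cos δ = 59 × cos 33.74° = 49.1 m.

49.1 m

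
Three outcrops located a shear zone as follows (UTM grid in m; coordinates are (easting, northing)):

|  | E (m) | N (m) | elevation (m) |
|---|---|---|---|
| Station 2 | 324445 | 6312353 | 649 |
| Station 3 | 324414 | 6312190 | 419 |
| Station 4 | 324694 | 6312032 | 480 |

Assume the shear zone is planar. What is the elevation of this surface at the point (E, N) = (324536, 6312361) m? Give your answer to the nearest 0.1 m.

742.2 m

Let the plane be z = a·E + b·N + c.
Station 3−Station 2: −31a − 163b = −230;  Station 4−Station 2: 249a − 321b = −169.
Solving gives a = 0.915805928, b = 1.236871265.
Then c = 649 − a·324445 − b·6312353 = −8104047.70.
At (324536, 6312361): z = 297212.0 + 7807577.9 − 8104047.70 = 742.2 m.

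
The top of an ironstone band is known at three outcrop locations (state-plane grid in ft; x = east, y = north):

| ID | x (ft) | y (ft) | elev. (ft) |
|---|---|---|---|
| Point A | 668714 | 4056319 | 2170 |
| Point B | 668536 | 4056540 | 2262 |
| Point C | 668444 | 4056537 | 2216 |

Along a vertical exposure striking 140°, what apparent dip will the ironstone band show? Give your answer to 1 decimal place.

17.0°

Let the plane be z = a·x + b·y + c.
Point B−Point A: −178a + 221b = 92;  Point C−Point A: −270a + 218b = 46.
Solving gives a = 0.47398, b = 0.79804.
Unit vector along 140° is (sin 140°, cos 140°) = (0.6428, -0.7660).
Slope in that direction = a·(0.6428) + b·(-0.7660) = −0.30667.
Apparent dip = arctan|0.30667| = 17.0° (true dip is 42.9°, so apparent ≤ true as expected).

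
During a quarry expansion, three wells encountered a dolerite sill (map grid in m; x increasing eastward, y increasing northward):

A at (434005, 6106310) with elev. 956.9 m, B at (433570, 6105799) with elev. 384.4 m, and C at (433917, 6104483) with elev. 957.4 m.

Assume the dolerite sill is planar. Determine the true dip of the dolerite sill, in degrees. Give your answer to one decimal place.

54.4°

Two edge vectors: A→B = (-435, -511, -572.5), A→C = (-88, -1827, 0.5).
Normal n = (A→B) × (A→C) = (-1046213, 50597.5, 749777).
So ∂z/∂x = −n_x/n_z = 1.39537 and ∂z/∂y = −n_y/n_z = −0.06748.
Gradient magnitude |∇z| = √(a² + b²) = √(1.94705 + 0.00455) = 1.39700.
True dip = arctan(1.39700) = 54.4°, dipping toward W (azimuth ≈ 273°).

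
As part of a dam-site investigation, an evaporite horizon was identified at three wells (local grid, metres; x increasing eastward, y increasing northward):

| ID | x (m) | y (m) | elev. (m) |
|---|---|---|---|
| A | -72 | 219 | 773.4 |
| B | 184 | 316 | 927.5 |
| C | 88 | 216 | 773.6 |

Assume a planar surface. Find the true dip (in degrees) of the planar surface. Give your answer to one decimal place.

56.5°

Let the plane be z = a·x + b·y + c.
B−A: 256a + 97b = 154.1;  C−A: 160a − 3b = 0.2.
Solving gives a = 0.02957, b = 1.51061.
Gradient magnitude |∇z| = √(a² + b²) = √(0.00087 + 2.28194) = 1.51090.
True dip = arctan(1.51090) = 56.5°, dipping toward S (azimuth ≈ 181°).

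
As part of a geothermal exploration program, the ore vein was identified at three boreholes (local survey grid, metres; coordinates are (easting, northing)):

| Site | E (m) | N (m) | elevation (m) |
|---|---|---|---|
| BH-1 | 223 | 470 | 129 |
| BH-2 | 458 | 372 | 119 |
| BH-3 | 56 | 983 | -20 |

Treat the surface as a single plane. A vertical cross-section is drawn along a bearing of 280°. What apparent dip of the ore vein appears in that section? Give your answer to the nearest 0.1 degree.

Two edge vectors: BH-1→BH-2 = (235, -98, -10), BH-1→BH-3 = (-167, 513, -149).
Normal n = (BH-1→BH-2) × (BH-1→BH-3) = (19732, 36685, 104189).
So ∂z/∂E = −n_x/n_z = −0.18939 and ∂z/∂N = −n_y/n_z = −0.35210.
Unit vector along 280° is (sin 280°, cos 280°) = (-0.9848, 0.1736).
Slope in that direction = a·(-0.9848) + b·(0.1736) = 0.12537.
Apparent dip = arctan|0.12537| = 7.1° (true dip is 21.8°, so apparent ≤ true as expected).

7.1°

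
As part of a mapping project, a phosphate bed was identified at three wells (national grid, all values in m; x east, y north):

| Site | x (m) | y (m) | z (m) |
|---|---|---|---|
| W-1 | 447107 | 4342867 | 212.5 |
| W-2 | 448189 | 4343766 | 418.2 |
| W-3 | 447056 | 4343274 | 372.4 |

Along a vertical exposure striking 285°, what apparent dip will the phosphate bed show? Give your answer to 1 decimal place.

Two edge vectors: W-1→W-2 = (1082, 899, 205.7), W-1→W-3 = (-51, 407, 159.9).
Normal n = (W-1→W-2) × (W-1→W-3) = (60030.2, -183502.5, 486223).
So ∂z/∂x = −n_x/n_z = −0.12346 and ∂z/∂y = −n_y/n_z = 0.37740.
Unit vector along 285° is (sin 285°, cos 285°) = (-0.9659, 0.2588).
Slope in that direction = a·(-0.9659) + b·(0.2588) = 0.21693.
Apparent dip = arctan|0.21693| = 12.2° (true dip is 21.7°, so apparent ≤ true as expected).

12.2°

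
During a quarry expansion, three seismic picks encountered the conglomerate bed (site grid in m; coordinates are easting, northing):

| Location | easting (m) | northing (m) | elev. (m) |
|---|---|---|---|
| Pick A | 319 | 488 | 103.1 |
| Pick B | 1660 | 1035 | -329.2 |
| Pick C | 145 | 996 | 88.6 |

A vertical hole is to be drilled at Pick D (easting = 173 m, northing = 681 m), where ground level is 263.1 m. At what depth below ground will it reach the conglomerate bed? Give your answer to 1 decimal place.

143.7 m

Two edge vectors: Pick A→Pick B = (1341, 547, -432.3), Pick A→Pick C = (-174, 508, -14.5).
Normal n = (Pick A→Pick B) × (Pick A→Pick C) = (211676.9, 94664.7, 776406).
So ∂z/∂easting = −n_x/n_z = −0.272637 and ∂z/∂northing = −n_y/n_z = −0.121927.
Intercept c from Pick A: 103.1 + 86.97 + 59.50 = 249.57.
At (173, 681): z_contact = −47.17 − 83.03 + 249.57 = 119.37 m.
Depth below ground = 263.1 − 119.37 = 143.7 m.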